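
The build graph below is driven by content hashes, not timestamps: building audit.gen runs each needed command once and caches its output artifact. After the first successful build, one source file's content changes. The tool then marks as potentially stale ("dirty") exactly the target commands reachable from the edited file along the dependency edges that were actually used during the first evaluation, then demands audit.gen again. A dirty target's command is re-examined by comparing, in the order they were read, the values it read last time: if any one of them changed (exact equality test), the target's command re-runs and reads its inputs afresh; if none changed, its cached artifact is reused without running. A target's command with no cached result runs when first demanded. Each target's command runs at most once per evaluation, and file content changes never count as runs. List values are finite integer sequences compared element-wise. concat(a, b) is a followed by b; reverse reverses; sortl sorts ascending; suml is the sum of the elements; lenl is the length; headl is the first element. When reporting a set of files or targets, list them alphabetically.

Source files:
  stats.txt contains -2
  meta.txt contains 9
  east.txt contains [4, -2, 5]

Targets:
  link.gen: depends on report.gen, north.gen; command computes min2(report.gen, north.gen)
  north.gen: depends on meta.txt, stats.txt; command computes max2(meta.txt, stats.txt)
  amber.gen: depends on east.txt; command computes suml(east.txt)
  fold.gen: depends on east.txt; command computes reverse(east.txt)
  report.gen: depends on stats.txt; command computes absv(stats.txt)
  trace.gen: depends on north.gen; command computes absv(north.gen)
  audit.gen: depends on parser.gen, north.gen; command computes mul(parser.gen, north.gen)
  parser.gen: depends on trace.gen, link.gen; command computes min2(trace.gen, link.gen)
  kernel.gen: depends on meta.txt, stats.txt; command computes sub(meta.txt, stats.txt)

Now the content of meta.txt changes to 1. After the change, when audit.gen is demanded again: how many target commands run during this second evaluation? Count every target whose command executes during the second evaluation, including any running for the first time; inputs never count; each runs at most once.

Run set: audit.gen, link.gen, north.gen, parser.gen, trace.gen (5 run).

Initial pass — values computed on the first demand:
  north.gen = max2(9, -2) = 9
  report.gen = absv(-2) = 2
  link.gen = min2(2, 9) = 2
  trace.gen = absv(9) = 9
  parser.gen = min2(9, 2) = 2
  audit.gen = mul(2, 9) = 18

Second demand — change propagation:
  north.gen: re-runs because meta.txt 9->1; new result 1.
  link.gen: re-runs because north.gen 9->1; new result 1.
  trace.gen: re-runs because north.gen 9->1; new result 1.
  parser.gen: re-runs because trace.gen 9->1; link.gen 2->1; new result 1.
  audit.gen: re-runs because parser.gen 2->1; north.gen 9->1; new result 1.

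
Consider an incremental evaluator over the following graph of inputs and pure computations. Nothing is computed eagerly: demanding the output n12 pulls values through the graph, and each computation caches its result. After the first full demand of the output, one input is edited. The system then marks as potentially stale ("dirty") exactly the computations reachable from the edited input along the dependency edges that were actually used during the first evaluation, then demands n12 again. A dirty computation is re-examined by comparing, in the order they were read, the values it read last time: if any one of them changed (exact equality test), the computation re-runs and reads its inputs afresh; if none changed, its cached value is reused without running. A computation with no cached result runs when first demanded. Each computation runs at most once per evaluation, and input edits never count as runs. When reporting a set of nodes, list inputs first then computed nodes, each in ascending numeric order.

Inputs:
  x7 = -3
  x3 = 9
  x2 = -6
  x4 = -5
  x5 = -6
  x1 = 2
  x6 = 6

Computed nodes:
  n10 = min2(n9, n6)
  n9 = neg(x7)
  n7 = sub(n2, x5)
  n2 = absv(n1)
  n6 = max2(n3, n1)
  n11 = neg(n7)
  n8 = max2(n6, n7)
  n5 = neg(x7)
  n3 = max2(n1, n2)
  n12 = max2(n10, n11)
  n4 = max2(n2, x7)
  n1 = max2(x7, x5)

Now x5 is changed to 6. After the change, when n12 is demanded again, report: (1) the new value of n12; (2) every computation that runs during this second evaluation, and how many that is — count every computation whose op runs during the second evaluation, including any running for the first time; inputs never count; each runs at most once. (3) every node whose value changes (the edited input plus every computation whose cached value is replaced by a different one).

Initial pass — values computed on the first demand:
  n1 = max2(-3, -6) = -3
  n2 = absv(-3) = 3
  n3 = max2(-3, 3) = 3
  n6 = max2(3, -3) = 3
  n7 = sub(3, -6) = 9
  n9 = neg(-3) = 3
  n10 = min2(3, 3) = 3
  n11 = neg(9) = -9
  n12 = max2(3, -9) = 3

Second demand — change propagation:
  n1: re-runs because x5 -6->6; new result 6.
  n2: re-runs because n1 -3->6; new result 6.
  n3: re-runs because n1 -3->6; n2 3->6; new result 6.
  n6: re-runs because n3 3->6; n1 -3->6; new result 6.
  n7: re-runs because n2 3->6; x5 -6->6; new result 0.
  n10: re-runs because n6 3->6; new result 3 (unchanged).
  n11: re-runs because n7 9->0; new result 0.
  n12: re-runs because n11 -9->0; new result 3 (unchanged).

n12 now evaluates to 3.
Run set: n1, n2, n3, n6, n7, n10, n11, n12 (8 run).
Changed values: x5, n1, n2, n3, n6, n7, n11.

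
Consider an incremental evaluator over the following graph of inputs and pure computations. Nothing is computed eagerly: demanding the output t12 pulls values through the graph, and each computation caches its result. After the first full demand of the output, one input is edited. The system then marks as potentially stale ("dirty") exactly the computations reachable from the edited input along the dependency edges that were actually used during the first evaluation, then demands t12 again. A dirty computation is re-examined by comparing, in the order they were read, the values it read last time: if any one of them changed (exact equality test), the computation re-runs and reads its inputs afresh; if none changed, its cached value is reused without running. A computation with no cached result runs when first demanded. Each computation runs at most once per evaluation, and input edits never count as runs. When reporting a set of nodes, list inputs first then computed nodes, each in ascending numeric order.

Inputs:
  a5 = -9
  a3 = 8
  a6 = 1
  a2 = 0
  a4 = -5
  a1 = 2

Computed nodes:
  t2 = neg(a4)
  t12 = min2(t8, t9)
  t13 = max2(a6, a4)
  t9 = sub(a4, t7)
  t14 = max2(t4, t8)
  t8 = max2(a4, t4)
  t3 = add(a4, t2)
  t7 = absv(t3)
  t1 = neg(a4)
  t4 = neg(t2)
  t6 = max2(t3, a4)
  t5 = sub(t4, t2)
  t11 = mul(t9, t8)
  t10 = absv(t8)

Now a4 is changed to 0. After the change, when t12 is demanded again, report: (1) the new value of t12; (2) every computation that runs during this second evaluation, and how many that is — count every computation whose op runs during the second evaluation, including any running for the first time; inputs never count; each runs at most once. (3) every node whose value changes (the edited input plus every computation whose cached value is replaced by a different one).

t12 now evaluates to 0.
Run set: t2, t3, t4, t8, t9, t12 (6 run).
Changed values: a4, t2, t4, t8, t9, t12.
The important point: at t7 every value read last time is unchanged, so the dirty flag clears without a run.

Initial pass — values computed on the first demand:
  t2 = neg(-5) = 5
  t3 = add(-5, 5) = 0
  t4 = neg(5) = -5
  t7 = absv(0) = 0
  t8 = max2(-5, -5) = -5
  t9 = sub(-5, 0) = -5
  t12 = min2(-5, -5) = -5

Second demand — change propagation:
  t2: re-runs because a4 -5->0; new result 0.
  t3: re-runs because a4 -5->0; t2 5->0; new result 0 (unchanged).
  t4: re-runs because t2 5->0; new result 0.
  t7: re-examined; everything it read last time is the same (t3 unchanged) — cache 0 kept, no run.
  t8: re-runs because a4 -5->0; t4 -5->0; new result 0.
  t9: re-runs because a4 -5->0; new result 0.
  t12: re-runs because t8 -5->0; t9 -5->0; new result 0.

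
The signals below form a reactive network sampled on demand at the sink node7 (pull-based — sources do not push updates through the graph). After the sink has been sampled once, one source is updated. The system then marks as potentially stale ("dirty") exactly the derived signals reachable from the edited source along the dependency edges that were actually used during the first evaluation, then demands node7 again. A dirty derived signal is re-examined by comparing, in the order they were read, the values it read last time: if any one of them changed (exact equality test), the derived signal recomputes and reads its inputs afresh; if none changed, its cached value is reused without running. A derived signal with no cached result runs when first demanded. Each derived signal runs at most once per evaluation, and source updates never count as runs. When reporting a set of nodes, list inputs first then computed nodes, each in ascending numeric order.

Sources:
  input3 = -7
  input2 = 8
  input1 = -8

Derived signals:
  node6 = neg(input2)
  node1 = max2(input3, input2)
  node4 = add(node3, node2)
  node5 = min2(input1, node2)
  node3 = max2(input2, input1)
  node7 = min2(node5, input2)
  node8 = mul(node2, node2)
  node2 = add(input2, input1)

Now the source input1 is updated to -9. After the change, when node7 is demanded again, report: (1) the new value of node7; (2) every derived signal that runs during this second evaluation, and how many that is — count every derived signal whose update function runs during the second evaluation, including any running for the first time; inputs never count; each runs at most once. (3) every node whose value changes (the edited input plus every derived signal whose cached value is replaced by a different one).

node7 now evaluates to -9.
Run set: node2, node5, node7 (3 run).
Changed values: input1, node2, node5, node7.

Initial pass — values computed on the first demand:
  node2 = add(8, -8) = 0
  node5 = min2(-8, 0) = -8
  node7 = min2(-8, 8) = -8

Second demand — change propagation:
  node2: re-runs because input1 -8->-9; new result -1.
  node5: re-runs because input1 -8->-9; node2 0->-1; new result -9.
  node7: re-runs because node5 -8->-9; new result -9.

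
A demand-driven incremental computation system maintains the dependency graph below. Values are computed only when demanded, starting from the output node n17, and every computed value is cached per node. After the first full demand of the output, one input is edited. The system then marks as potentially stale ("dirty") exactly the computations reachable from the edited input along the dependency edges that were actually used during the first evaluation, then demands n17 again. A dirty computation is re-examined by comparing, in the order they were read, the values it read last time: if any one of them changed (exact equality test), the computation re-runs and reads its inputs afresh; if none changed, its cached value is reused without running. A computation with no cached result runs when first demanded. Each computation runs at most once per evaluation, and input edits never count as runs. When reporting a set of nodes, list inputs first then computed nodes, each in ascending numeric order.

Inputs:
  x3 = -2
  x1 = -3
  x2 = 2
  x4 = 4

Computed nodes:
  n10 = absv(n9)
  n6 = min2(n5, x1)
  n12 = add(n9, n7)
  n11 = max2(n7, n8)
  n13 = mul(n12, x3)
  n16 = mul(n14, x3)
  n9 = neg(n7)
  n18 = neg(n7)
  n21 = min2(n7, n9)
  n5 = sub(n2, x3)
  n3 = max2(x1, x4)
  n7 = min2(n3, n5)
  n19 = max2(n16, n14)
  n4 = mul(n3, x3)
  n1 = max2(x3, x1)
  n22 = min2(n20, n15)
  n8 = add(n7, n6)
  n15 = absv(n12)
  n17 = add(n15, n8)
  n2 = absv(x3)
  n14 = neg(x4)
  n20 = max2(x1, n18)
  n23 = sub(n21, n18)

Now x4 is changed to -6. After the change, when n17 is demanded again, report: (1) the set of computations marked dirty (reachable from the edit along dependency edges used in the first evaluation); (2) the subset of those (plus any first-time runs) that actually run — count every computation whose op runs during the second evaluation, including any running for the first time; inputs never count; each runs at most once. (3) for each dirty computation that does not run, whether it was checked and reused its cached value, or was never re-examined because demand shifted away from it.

Marked dirty: n3, n7, n8, n9, n12, n15, n17.
Computations that run: n3, n7, n8, n9, n12, n17 — 6 in total.
Checked but reused from cache: n15.
Key observation: the cutoff stops propagation at n15 — its inputs' values are unchanged, so it reuses its cache.

First evaluation (everything demanded from the output):
  n2 = absv(-2) = 2
  n3 = max2(-3, 4) = 4
  n5 = sub(2, -2) = 4
  n6 = min2(4, -3) = -3
  n7 = min2(4, 4) = 4
  n8 = add(4, -3) = 1
  n9 = neg(4) = -4
  n12 = add(-4, 4) = 0
  n15 = absv(0) = 0
  n17 = add(0, 1) = 1

Propagation after the edit:
  n3: runs — x4 4->-6; result -3.
  n7: runs — n3 4->-3; result -3.
  n8: runs — n7 4->-3; result -6.
  n9: runs — n7 4->-3; result 3.
  n12: runs — n9 -4->3; n7 4->-3; result 0 (same value as before).
  n15: checked — values it read are unchanged (n12 unchanged); reused cached 0 without running.
  n17: runs — n8 1->-6; result -6.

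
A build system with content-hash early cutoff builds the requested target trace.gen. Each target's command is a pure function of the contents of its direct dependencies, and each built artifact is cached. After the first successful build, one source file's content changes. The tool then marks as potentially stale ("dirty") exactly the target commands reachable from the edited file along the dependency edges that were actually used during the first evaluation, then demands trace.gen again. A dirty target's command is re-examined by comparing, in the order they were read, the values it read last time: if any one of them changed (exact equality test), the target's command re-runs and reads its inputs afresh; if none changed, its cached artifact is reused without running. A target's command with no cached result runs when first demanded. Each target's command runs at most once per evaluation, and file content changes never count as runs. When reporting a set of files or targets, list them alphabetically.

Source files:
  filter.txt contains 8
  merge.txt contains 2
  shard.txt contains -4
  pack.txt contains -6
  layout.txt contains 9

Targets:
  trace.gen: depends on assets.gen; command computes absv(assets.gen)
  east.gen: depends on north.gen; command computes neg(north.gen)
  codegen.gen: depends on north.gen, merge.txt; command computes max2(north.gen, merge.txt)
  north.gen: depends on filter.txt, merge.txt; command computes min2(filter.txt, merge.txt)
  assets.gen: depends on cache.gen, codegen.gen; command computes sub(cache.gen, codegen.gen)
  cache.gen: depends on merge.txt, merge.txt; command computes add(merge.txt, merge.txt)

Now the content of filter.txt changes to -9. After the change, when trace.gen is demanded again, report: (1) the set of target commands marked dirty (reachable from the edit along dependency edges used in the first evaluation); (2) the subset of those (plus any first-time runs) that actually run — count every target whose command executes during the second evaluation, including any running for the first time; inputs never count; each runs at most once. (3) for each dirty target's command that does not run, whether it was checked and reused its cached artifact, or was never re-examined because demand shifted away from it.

Marked dirty: assets.gen, codegen.gen, north.gen, trace.gen.
Target commands that run: codegen.gen, north.gen — 2 in total.
Checked but reused from cache: assets.gen, trace.gen.
Key observation: the change is absorbed at codegen.gen — it re-runs but produces the same value, and the output's value is unchanged.

First evaluation (everything demanded from the output):
  cache.gen = add(2, 2) = 4
  north.gen = min2(8, 2) = 2
  codegen.gen = max2(2, 2) = 2
  assets.gen = sub(4, 2) = 2
  trace.gen = absv(2) = 2

Propagation after the edit:
  north.gen: runs — filter.txt 8->-9; result -9.
  codegen.gen: runs — north.gen 2->-9; result 2 (same value as before).
  assets.gen: checked — values it read are unchanged (cache.gen unchanged, codegen.gen unchanged); reused cached 2 without running.
  trace.gen: checked — values it read are unchanged (assets.gen unchanged); reused cached 2 without running.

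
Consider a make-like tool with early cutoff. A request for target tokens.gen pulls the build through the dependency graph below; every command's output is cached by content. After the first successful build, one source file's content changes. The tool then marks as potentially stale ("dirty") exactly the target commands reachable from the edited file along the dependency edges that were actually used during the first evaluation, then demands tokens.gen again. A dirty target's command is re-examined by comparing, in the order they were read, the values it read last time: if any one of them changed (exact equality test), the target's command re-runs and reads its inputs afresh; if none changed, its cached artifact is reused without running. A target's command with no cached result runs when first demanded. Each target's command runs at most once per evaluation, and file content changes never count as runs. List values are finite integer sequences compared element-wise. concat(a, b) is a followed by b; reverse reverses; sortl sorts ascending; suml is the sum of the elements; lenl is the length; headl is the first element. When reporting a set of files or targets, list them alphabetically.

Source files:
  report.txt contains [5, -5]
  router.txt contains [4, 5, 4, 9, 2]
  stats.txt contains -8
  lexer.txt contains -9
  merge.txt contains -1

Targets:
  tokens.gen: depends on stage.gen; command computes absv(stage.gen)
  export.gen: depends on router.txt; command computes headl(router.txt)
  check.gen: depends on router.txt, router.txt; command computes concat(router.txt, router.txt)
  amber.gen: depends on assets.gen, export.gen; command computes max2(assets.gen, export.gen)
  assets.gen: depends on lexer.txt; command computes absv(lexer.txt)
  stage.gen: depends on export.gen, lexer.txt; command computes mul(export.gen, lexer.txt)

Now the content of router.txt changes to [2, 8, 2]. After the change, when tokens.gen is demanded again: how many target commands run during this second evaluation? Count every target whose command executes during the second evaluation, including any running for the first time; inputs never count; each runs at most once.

3 target commands run: export.gen, stage.gen, tokens.gen.

First demand of the output computes:
  export.gen = headl([4, 5, 4, 9, 2]) = 4
  stage.gen = mul(4, -9) = -36
  tokens.gen = absv(-36) = 36

After the edit, cleaning proceeds:
  export.gen: a read changed (router.txt [4, 5, 4, 9, 2]->[2, 8, 2]) — executes, giving 2.
  stage.gen: a read changed (export.gen 4->2) — executes, giving -18.
  tokens.gen: a read changed (stage.gen -36->-18) — executes, giving 18.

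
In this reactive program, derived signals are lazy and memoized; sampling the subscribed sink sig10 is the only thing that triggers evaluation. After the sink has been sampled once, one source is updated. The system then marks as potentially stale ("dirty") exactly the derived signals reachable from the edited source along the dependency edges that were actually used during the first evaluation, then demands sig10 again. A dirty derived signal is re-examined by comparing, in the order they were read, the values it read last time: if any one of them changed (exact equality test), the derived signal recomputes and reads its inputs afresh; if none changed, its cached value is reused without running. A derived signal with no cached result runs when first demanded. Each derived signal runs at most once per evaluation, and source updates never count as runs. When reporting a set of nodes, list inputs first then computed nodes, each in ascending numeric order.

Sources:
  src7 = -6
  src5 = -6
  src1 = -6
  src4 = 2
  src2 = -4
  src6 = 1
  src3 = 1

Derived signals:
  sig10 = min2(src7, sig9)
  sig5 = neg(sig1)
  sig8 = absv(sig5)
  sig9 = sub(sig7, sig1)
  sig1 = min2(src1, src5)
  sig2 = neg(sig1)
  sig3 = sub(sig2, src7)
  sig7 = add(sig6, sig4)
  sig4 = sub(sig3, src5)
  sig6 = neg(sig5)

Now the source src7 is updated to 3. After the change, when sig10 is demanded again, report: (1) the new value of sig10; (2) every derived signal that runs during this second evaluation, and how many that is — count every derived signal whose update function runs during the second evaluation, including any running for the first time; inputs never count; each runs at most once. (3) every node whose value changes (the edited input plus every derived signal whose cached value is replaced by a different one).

First demand of the output computes:
  sig1 = min2(-6, -6) = -6
  sig2 = neg(-6) = 6
  sig3 = sub(6, -6) = 12
  sig4 = sub(12, -6) = 18
  sig5 = neg(-6) = 6
  sig6 = neg(6) = -6
  sig7 = add(-6, 18) = 12
  sig9 = sub(12, -6) = 18
  sig10 = min2(-6, 18) = -6

After the edit, cleaning proceeds:
  sig3: a read changed (src7 -6->3) — executes, giving 3.
  sig4: a read changed (sig3 12->3) — executes, giving 9.
  sig7: a read changed (sig4 18->9) — executes, giving 3.
  sig9: a read changed (sig7 12->3) — executes, giving 9.
  sig10: a read changed (src7 -6->3; sig9 18->9) — executes, giving 3.

Demanding sig10 again yields 3.
5 derived signals run: sig3, sig4, sig7, sig9, sig10.
The nodes whose values change: src7, sig3, sig4, sig7, sig9, sig10.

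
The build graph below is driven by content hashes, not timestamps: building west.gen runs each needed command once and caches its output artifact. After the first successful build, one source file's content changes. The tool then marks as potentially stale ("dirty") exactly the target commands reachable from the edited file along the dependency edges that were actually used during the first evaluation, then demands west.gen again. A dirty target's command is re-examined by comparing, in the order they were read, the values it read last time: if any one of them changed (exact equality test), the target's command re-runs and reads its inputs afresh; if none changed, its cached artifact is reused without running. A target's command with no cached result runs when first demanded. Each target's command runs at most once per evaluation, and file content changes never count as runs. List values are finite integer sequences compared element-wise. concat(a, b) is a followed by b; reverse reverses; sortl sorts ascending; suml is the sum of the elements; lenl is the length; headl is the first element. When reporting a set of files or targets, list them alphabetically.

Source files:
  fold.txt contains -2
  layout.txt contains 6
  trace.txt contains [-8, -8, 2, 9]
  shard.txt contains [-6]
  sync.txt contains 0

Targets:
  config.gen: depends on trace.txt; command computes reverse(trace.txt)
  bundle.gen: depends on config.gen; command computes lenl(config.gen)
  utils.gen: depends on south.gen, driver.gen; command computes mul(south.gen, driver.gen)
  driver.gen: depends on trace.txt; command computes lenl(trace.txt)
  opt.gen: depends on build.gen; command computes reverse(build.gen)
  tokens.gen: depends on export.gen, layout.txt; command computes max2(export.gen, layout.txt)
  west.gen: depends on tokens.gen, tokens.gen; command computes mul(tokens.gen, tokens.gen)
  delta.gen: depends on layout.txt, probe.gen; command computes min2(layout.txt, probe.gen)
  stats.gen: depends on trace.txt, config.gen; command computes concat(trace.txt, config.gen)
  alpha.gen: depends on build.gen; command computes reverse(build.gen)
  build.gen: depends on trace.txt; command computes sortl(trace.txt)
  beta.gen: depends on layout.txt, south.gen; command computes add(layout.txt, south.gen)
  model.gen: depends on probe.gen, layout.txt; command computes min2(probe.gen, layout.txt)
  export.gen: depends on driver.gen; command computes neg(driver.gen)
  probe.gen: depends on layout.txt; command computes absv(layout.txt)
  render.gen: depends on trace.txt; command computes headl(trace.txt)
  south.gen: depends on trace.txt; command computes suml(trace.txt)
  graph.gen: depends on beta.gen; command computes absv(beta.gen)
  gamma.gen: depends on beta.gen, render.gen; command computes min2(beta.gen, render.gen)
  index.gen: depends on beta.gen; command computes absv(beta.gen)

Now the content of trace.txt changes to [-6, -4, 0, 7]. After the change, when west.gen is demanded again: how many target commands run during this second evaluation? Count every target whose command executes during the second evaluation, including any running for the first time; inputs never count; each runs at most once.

Run set: driver.gen (1 run).
The important point: driver.gen recomputes to an identical value, and the output ends up unchanged.

Initial pass — values computed on the first demand:
  driver.gen = lenl([-8, -8, 2, 9]) = 4
  export.gen = neg(4) = -4
  tokens.gen = max2(-4, 6) = 6
  west.gen = mul(6, 6) = 36

Second demand — change propagation:
  driver.gen: re-runs because trace.txt [-8, -8, 2, 9]->[-6, -4, 0, 7]; new result 4 (unchanged).
  export.gen: re-examined; everything it read last time is the same (driver.gen unchanged) — cache -4 kept, no run.
  tokens.gen: re-examined; everything it read last time is the same (export.gen unchanged, layout.txt unchanged) — cache 6 kept, no run.
  west.gen: re-examined; everything it read last time is the same (tokens.gen unchanged, tokens.gen unchanged) — cache 36 kept, no run.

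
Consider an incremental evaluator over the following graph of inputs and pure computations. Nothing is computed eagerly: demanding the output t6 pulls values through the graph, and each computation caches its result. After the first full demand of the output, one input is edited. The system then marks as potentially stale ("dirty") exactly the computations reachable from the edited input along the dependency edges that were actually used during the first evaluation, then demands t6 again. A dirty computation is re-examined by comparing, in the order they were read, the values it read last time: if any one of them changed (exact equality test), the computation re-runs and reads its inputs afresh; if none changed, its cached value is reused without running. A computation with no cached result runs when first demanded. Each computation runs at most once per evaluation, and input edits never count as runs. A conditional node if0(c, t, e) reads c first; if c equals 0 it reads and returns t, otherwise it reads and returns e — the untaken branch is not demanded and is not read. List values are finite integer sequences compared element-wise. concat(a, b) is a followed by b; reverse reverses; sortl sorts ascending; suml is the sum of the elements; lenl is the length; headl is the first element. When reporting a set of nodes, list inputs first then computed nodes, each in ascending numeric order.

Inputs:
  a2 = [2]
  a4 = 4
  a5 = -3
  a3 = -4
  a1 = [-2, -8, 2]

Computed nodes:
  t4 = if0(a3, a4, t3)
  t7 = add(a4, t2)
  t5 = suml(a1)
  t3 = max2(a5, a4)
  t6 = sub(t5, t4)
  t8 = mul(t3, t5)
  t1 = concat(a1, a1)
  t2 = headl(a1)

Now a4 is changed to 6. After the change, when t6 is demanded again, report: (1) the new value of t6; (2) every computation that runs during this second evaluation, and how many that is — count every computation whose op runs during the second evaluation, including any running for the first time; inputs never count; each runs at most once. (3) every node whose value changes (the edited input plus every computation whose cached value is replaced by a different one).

Initial pass — values computed on the first demand:
  t3 = max2(-3, 4) = 4
  t4 = if0(a3=-4 -> else branch t3) = 4
  t5 = suml([-2, -8, 2]) = -8
  t6 = sub(-8, 4) = -12

Second demand — change propagation:
  t3: re-runs because a4 4->6; new result 6.
  t4: re-runs because t3 4->6; new result 6.
  t6: re-runs because t4 4->6; new result -14.

t6 now evaluates to -14.
Run set: t3, t4, t6 (3 run).
Changed values: a4, t3, t4, t6.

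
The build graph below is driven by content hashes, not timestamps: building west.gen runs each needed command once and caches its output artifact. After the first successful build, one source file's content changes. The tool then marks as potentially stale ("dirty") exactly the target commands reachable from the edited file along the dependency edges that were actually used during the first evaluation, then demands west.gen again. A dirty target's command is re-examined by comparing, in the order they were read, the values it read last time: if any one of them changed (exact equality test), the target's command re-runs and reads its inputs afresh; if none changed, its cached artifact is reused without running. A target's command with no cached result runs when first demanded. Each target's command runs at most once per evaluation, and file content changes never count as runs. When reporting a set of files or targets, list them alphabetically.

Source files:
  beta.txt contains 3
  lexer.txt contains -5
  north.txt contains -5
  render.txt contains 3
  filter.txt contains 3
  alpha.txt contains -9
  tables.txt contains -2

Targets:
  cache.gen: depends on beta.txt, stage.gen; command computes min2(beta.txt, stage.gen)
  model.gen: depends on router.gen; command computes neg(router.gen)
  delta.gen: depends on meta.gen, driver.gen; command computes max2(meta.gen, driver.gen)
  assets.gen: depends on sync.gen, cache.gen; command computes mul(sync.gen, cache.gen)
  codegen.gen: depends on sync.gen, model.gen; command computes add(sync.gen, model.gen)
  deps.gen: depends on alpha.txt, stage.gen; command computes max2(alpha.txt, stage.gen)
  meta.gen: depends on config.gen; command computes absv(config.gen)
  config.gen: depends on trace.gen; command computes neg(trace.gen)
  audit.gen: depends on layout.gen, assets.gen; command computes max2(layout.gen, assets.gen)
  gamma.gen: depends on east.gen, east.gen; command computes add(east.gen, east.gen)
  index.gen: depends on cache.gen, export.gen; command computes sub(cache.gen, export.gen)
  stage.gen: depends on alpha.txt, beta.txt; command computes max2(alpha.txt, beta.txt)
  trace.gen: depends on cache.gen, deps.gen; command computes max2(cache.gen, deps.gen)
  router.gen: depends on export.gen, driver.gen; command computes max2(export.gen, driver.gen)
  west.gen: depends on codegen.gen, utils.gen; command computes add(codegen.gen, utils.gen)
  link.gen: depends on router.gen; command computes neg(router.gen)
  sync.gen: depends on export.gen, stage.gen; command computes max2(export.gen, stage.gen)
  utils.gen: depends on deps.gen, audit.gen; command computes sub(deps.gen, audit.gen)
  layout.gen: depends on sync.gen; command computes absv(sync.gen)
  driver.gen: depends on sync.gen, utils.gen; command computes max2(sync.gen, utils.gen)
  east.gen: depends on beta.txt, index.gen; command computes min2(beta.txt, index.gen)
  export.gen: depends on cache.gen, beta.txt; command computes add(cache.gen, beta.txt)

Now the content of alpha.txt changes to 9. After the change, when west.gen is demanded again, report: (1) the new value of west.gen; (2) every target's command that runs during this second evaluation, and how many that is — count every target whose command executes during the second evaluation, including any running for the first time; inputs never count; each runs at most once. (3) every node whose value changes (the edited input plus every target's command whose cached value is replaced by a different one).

west.gen now evaluates to -18.
Run set: assets.gen, audit.gen, cache.gen, codegen.gen, deps.gen, driver.gen, layout.gen, model.gen, router.gen, stage.gen, sync.gen, utils.gen, west.gen (13 run).
Changed values: alpha.txt, assets.gen, audit.gen, deps.gen, driver.gen, layout.gen, model.gen, router.gen, stage.gen, sync.gen, utils.gen, west.gen.
The important point: at export.gen every value read last time is unchanged, so the dirty flag clears without a run.

Initial pass — values computed on the first demand:
  stage.gen = max2(-9, 3) = 3
  cache.gen = min2(3, 3) = 3
  deps.gen = max2(-9, 3) = 3
  export.gen = add(3, 3) = 6
  sync.gen = max2(6, 3) = 6
  assets.gen = mul(6, 3) = 18
  layout.gen = absv(6) = 6
  audit.gen = max2(6, 18) = 18
  utils.gen = sub(3, 18) = -15
  driver.gen = max2(6, -15) = 6
  router.gen = max2(6, 6) = 6
  model.gen = neg(6) = -6
  codegen.gen = add(6, -6) = 0
  west.gen = add(0, -15) = -15

Second demand — change propagation:
  stage.gen: re-runs because alpha.txt -9->9; new result 9.
  cache.gen: re-runs because stage.gen 3->9; new result 3 (unchanged).
  deps.gen: re-runs because alpha.txt -9->9; stage.gen 3->9; new result 9.
  export.gen: re-examined; everything it read last time is the same (cache.gen unchanged, beta.txt unchanged) — cache 6 kept, no run.
  sync.gen: re-runs because stage.gen 3->9; new result 9.
  assets.gen: re-runs because sync.gen 6->9; new result 27.
  layout.gen: re-runs because sync.gen 6->9; new result 9.
  audit.gen: re-runs because layout.gen 6->9; assets.gen 18->27; new result 27.
  utils.gen: re-runs because deps.gen 3->9; audit.gen 18->27; new result -18.
  driver.gen: re-runs because sync.gen 6->9; utils.gen -15->-18; new result 9.
  router.gen: re-runs because driver.gen 6->9; new result 9.
  model.gen: re-runs because router.gen 6->9; new result -9.
  codegen.gen: re-runs because sync.gen 6->9; model.gen -6->-9; new result 0 (unchanged).
  west.gen: re-runs because utils.gen -15->-18; new result -18.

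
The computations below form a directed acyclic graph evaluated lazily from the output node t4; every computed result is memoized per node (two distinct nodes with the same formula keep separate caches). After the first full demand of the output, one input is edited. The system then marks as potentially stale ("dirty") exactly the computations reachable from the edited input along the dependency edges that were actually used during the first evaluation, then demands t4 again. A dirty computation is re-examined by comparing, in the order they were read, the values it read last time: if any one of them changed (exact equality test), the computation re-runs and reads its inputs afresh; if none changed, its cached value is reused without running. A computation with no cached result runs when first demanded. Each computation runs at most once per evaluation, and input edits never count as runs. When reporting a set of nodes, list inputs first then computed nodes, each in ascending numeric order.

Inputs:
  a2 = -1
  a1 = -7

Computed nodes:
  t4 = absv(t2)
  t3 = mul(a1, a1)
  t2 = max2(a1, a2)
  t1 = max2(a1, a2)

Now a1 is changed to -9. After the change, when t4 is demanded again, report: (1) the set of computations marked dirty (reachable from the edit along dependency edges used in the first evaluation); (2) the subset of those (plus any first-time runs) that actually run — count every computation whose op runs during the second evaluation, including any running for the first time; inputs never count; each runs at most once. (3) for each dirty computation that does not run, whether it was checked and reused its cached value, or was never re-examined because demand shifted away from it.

First demand of the output computes:
  t2 = max2(-7, -1) = -1
  t4 = absv(-1) = 1

After the edit, cleaning proceeds:
  t2: a read changed (a1 -7->-9) — executes, giving -1 — identical to its old value.
  t4: dirty, but its reads are unchanged (t2 unchanged); cached 1 stands.

Note the absorption at t2: it re-runs yet its value is the same, leaving the output's value untouched.

The edit dirties: t2, t4.
1 computations run: t2.
Cache hits after checking: t4.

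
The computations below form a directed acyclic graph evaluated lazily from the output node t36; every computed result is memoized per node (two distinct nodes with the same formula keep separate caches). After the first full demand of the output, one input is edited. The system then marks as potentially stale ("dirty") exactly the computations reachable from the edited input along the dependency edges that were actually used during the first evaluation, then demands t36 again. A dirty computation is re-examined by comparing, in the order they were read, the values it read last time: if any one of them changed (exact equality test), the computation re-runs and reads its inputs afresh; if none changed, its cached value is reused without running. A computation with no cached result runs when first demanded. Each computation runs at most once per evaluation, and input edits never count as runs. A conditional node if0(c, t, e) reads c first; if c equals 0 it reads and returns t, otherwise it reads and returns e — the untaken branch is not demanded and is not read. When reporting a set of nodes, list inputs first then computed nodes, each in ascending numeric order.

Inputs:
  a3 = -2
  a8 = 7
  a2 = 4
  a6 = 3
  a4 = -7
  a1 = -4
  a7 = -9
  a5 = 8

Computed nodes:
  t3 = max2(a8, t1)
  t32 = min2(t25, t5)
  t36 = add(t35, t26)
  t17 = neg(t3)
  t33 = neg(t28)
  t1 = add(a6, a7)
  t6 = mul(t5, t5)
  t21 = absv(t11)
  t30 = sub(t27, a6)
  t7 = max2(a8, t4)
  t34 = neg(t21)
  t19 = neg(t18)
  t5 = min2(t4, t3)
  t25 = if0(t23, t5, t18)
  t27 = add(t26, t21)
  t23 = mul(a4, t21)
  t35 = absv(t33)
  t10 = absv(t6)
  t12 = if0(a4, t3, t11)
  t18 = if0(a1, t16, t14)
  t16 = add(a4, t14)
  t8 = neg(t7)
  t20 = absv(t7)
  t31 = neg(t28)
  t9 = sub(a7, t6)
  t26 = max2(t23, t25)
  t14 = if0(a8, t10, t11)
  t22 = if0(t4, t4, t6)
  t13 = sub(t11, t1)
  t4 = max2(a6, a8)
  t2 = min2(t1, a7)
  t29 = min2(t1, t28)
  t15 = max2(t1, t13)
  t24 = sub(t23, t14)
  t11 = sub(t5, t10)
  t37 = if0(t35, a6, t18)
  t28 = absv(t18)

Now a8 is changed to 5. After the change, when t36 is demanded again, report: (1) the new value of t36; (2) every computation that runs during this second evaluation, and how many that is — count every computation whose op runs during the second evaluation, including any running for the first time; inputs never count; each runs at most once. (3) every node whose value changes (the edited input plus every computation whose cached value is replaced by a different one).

Demanding t36 again yields 0.
16 computations run: t3, t4, t5, t6, t10, t11, t14, t18, t21, t23, t25, t26, t28, t33, t35, t36.
The nodes whose values change: a8, t3, t4, t5, t6, t10, t11, t14, t18, t21, t23, t25, t26, t28, t33, t35.

First demand of the output computes:
  t1 = add(3, -9) = -6
  t3 = max2(7, -6) = 7
  t4 = max2(3, 7) = 7
  t5 = min2(7, 7) = 7
  t6 = mul(7, 7) = 49
  t10 = absv(49) = 49
  t11 = sub(7, 49) = -42
  t14 = if0(a8=7 -> else branch t11) = -42
  t18 = if0(a1=-4 -> else branch t14) = -42
  t21 = absv(-42) = 42
  t23 = mul(-7, 42) = -294
  t25 = if0(t23=-294 -> else branch t18) = -42
  t26 = max2(-294, -42) = -42
  t28 = absv(-42) = 42
  t33 = neg(42) = -42
  t35 = absv(-42) = 42
  t36 = add(42, -42) = 0

After the edit, cleaning proceeds:
  t3: a read changed (a8 7->5) — executes, giving 5.
  t4: a read changed (a8 7->5) — executes, giving 5.
  t5: a read changed (t4 7->5; t3 7->5) — executes, giving 5.
  t6: a read changed (t5 7->5; t5 7->5) — executes, giving 25.
  t10: a read changed (t6 49->25) — executes, giving 25.
  t11: a read changed (t5 7->5; t10 49->25) — executes, giving -20.
  t14: a read changed (a8 7->5; t11 -42->-20) — executes, giving -20.
  t18: a read changed (t14 -42->-20) — executes, giving -20.
  t21: a read changed (t11 -42->-20) — executes, giving 20.
  t23: a read changed (t21 42->20) — executes, giving -140.
  t25: a read changed (t23 -294->-140; t18 -42->-20) — executes, giving -20.
  t26: a read changed (t23 -294->-140; t25 -42->-20) — executes, giving -20.
  t28: a read changed (t18 -42->-20) — executes, giving 20.
  t33: a read changed (t28 42->20) — executes, giving -20.
  t35: a read changed (t33 -42->-20) — executes, giving 20.
  t36: a read changed (t35 42->20; t26 -42->-20) — executes, giving 0 — identical to its old value.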